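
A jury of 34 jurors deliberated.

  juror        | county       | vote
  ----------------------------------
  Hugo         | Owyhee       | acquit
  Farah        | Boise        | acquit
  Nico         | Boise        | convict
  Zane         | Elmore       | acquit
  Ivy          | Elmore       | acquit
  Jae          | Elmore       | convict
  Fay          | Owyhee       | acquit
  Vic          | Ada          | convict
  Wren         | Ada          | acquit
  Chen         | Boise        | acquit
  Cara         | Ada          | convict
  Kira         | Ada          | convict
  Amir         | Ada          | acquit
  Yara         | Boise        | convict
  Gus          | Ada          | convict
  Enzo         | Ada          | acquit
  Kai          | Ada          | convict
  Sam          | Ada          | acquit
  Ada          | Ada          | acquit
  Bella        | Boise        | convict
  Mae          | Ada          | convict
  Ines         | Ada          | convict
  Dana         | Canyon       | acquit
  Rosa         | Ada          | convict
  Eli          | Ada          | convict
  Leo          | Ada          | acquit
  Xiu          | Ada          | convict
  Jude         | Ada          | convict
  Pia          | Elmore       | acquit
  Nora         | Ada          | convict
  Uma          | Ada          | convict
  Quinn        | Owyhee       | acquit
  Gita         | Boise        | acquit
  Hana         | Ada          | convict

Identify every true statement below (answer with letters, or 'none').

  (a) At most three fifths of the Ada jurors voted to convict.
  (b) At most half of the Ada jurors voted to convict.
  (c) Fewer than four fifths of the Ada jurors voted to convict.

(c)

|A| = 20, |A ∩ B| = 14, |A ∖ B| = 6.
(a) |A ∩ B| / |A| ≤ 3/5: fails.
(b) |A ∩ B| ≤ |A ∖ B|: fails.
(c) |A ∩ B| / |A| < 4/5: holds.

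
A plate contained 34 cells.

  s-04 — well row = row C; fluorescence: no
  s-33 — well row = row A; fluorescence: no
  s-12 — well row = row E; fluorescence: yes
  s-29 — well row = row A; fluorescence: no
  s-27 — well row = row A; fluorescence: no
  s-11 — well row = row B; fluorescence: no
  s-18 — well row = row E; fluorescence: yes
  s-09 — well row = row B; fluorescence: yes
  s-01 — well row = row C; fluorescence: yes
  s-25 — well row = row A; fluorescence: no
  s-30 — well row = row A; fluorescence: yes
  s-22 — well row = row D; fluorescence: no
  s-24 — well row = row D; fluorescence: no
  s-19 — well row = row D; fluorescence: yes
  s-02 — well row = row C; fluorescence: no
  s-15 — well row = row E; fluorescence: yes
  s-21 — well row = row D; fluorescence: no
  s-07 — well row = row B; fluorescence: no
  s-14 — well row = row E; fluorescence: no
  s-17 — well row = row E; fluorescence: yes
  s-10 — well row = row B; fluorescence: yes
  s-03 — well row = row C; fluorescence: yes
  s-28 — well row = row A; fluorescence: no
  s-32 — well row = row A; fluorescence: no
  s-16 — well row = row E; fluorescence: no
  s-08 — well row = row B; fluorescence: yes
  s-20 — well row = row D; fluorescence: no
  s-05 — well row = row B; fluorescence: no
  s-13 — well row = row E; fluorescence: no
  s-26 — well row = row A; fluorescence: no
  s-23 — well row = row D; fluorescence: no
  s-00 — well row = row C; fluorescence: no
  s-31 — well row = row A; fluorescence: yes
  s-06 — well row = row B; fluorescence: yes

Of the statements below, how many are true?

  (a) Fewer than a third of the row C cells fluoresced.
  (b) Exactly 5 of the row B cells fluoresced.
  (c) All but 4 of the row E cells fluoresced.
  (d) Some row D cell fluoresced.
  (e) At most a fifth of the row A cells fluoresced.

(a) row C: |A| = 5, |A ∩ B| = 2; needs |A ∩ B| / |A| < 1/3 — false.
(b) row B: |A| = 7, |A ∩ B| = 4; needs |A ∩ B| = 5 — false.
(c) row E: |A| = 7, |A ∩ B| = 4; needs |A ∖ B| = 4 — false.
(d) row D: |A| = 6, |A ∩ B| = 1; needs A ∩ B ≠ ∅ (|A ∩ B| ≥ 1) — true.
(e) row A: |A| = 9, |A ∩ B| = 2; needs |A ∩ B| / |A| ≤ 1/5 — false.

1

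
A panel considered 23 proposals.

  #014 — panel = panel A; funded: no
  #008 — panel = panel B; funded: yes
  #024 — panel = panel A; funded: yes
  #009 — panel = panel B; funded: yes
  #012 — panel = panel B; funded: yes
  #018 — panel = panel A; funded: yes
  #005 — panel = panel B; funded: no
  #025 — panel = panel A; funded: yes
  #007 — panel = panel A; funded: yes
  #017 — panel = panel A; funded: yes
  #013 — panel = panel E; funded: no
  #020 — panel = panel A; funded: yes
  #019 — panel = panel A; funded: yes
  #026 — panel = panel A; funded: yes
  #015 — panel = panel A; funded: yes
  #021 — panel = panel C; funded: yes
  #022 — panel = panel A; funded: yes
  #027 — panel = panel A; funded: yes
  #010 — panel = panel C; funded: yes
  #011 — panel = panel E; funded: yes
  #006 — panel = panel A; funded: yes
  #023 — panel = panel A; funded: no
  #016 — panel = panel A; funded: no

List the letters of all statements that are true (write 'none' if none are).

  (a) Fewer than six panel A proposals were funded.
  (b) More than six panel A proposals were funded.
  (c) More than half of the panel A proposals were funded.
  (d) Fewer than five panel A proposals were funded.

(b), (c)

|A| = 15, |A ∩ B| = 12, |A ∖ B| = 3.
(a) |A ∩ B| < 6: fails.
(b) |A ∩ B| > 6: holds.
(c) |A ∩ B| > |A ∖ B|: holds.
(d) |A ∩ B| < 5: fails.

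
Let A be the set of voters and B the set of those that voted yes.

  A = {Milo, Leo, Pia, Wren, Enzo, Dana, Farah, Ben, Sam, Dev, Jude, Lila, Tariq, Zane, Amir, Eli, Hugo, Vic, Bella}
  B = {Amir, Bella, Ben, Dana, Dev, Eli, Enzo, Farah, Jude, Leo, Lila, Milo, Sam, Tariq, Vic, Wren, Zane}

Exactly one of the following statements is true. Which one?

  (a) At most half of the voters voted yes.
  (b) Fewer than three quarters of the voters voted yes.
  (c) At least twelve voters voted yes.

(c)

|A| = 19, |A ∩ B| = 17, |A ∖ B| = 2.
(a) requires |A ∩ B| ≤ |A ∖ B|: false.
(b) requires |A ∩ B| / |A| < 3/4: false.
(c) requires |A ∩ B| ≥ 12: true.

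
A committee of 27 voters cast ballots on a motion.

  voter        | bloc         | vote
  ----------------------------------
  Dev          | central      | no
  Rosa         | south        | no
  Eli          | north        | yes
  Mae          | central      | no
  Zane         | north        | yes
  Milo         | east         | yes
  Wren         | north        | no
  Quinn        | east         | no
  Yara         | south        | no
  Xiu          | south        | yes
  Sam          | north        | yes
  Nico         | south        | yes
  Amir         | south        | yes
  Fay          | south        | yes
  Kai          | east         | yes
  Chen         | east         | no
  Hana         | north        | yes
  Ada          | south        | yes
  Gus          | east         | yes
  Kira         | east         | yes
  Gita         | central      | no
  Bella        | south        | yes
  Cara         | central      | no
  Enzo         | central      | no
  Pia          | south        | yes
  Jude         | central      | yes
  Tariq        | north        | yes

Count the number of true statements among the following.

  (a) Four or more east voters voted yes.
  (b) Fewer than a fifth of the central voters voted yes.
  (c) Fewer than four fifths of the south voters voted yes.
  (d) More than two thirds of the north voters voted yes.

(a) east: |A| = 6, |A ∩ B| = 4; needs |A ∩ B| ≥ 4 — true.
(b) central: |A| = 6, |A ∩ B| = 1; needs |A ∩ B| / |A| < 1/5 — true.
(c) south: |A| = 9, |A ∩ B| = 7; needs |A ∩ B| / |A| < 4/5 — true.
(d) north: |A| = 6, |A ∩ B| = 5; needs |A ∩ B| / |A| > 2/3 — true.

4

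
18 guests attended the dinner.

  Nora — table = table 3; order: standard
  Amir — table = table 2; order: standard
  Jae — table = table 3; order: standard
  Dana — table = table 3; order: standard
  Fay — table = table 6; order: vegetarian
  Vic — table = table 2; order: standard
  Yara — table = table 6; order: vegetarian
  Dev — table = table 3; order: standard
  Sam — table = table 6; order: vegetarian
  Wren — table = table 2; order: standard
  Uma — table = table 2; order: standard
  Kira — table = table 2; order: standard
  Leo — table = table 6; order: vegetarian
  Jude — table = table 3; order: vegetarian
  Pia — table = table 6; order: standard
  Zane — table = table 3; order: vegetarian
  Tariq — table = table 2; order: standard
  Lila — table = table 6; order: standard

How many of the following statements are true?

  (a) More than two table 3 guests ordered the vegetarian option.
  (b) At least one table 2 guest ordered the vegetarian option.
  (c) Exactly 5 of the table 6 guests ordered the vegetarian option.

(a) table 3: |A| = 6, |A ∩ B| = 2; needs |A ∩ B| > 2 — false.
(b) table 2: |A| = 6, |A ∩ B| = 0; needs A ∩ B ≠ ∅ (|A ∩ B| ≥ 1) — false.
(c) table 6: |A| = 6, |A ∩ B| = 4; needs |A ∩ B| = 5 — false.

0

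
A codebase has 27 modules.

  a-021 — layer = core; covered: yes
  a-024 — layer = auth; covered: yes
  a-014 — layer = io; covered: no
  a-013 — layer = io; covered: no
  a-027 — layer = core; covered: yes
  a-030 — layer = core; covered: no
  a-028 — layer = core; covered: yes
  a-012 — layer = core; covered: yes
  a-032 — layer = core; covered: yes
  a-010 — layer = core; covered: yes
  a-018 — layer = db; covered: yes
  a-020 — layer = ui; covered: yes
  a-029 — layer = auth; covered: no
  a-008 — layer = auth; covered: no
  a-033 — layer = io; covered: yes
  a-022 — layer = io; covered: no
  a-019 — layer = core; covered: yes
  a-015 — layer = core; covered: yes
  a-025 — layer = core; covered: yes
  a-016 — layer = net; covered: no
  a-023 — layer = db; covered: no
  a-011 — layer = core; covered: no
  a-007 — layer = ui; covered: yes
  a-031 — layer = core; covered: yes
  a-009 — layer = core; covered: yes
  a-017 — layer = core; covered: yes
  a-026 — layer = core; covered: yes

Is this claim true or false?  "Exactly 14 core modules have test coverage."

False

The determiner here denotes the relation: |A ∩ B| = 14.
|A| = 15, |A ∩ B| = 13, |A ∖ B| = 2.
|A ∩ B| = 13, so the statement is false.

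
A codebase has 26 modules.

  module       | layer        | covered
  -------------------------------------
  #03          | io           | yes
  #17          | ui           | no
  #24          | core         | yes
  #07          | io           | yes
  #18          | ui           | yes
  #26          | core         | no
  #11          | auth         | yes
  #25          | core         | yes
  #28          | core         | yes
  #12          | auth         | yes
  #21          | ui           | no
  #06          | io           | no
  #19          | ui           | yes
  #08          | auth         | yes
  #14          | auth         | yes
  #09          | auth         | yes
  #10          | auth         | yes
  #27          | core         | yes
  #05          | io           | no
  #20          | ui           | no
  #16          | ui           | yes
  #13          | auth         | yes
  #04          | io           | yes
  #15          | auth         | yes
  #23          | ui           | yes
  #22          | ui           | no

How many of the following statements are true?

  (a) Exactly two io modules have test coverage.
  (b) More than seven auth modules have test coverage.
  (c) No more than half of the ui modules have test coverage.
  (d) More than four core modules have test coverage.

2

(a) io: |A| = 5, |A ∩ B| = 3; needs |A ∩ B| = 2 — false.
(b) auth: |A| = 8, |A ∩ B| = 8; needs |A ∩ B| > 7 — true.
(c) ui: |A| = 8, |A ∩ B| = 4; needs |A ∩ B| ≤ |A ∖ B| — true.
(d) core: |A| = 5, |A ∩ B| = 4; needs |A ∩ B| > 4 — false.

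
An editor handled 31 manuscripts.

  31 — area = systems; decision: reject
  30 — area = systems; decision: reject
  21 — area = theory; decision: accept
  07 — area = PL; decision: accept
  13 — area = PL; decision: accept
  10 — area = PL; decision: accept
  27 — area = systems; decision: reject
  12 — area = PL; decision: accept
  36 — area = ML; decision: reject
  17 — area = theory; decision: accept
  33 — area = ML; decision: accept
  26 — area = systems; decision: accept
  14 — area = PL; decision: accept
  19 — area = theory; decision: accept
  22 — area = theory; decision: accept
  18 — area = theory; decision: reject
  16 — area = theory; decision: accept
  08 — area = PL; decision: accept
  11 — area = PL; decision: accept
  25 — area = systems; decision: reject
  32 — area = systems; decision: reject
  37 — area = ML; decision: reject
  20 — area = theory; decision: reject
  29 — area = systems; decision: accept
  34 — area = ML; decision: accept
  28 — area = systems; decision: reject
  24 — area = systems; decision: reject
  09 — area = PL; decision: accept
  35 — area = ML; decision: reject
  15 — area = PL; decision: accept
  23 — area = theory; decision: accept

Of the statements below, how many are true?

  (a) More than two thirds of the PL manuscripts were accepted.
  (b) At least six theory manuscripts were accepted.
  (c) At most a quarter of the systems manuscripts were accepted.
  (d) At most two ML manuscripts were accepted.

4

(a) PL: |A| = 9, |A ∩ B| = 9; needs |A ∩ B| / |A| > 2/3 — true.
(b) theory: |A| = 8, |A ∩ B| = 6; needs |A ∩ B| ≥ 6 — true.
(c) systems: |A| = 9, |A ∩ B| = 2; needs |A ∩ B| / |A| ≤ 1/4 — true.
(d) ML: |A| = 5, |A ∩ B| = 2; needs |A ∩ B| ≤ 2 — true.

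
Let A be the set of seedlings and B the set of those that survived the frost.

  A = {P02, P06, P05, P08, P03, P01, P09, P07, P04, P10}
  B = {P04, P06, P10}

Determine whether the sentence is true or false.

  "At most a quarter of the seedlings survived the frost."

'At most a quarter of the seedlings survived the frost' holds iff |A ∩ B| / |A| ≤ 1/4.
A (the restrictor) = {P02, P06, P05, P08, P03, P01, P09, P07, P04, P10}, |A| = 10.
A ∩ B = {P06, P04, P10}, so |A ∩ B| = 3.
A ∖ B = {P02, P05, P08, P03, P01, P09, P07}, so |A ∖ B| = 7.
|A ∩ B|/|A| = 3/10, so the statement is false.

False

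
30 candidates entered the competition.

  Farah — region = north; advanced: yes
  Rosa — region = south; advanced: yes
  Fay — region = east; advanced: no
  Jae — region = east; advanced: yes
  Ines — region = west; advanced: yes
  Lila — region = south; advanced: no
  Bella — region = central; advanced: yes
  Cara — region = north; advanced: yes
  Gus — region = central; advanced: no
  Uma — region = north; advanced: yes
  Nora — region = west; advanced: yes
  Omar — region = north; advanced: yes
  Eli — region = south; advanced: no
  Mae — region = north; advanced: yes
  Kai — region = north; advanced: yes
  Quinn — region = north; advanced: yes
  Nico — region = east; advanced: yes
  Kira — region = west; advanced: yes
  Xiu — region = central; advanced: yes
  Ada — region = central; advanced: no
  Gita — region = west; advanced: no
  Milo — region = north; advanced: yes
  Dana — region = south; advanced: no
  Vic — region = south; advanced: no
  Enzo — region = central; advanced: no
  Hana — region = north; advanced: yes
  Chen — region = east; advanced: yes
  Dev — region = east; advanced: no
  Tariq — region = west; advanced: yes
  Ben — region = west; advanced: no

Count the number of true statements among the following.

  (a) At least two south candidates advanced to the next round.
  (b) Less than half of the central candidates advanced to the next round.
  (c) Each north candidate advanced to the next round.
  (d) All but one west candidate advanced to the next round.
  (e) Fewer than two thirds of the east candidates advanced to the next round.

(a) south: |A| = 5, |A ∩ B| = 1; needs |A ∩ B| ≥ 2 — false.
(b) central: |A| = 5, |A ∩ B| = 2; needs |A ∩ B| < |A ∖ B| — true.
(c) north: |A| = 9, |A ∩ B| = 9; needs A ⊆ B, i.e. every element of A is in B (|A ∖ B| = 0) — true.
(d) west: |A| = 6, |A ∩ B| = 4; needs |A ∖ B| = 1 — false.
(e) east: |A| = 5, |A ∩ B| = 3; needs |A ∩ B| / |A| < 2/3 — true.

3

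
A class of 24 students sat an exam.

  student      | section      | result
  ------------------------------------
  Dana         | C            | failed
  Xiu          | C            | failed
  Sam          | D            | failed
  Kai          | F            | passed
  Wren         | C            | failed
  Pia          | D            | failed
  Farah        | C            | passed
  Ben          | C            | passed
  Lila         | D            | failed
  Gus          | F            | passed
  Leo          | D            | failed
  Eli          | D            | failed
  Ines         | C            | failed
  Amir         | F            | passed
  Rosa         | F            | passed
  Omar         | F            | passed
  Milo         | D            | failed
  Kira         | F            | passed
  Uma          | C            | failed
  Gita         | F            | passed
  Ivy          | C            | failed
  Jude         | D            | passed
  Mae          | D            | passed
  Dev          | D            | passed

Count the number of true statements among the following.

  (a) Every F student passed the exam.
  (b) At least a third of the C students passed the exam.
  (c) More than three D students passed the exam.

1

(a) F: |A| = 7, |A ∩ B| = 7; needs A ⊆ B, i.e. every element of A is in B (|A ∖ B| = 0) — true.
(b) C: |A| = 8, |A ∩ B| = 2; needs |A ∩ B| / |A| ≥ 1/3 — false.
(c) D: |A| = 9, |A ∩ B| = 3; needs |A ∩ B| > 3 — false.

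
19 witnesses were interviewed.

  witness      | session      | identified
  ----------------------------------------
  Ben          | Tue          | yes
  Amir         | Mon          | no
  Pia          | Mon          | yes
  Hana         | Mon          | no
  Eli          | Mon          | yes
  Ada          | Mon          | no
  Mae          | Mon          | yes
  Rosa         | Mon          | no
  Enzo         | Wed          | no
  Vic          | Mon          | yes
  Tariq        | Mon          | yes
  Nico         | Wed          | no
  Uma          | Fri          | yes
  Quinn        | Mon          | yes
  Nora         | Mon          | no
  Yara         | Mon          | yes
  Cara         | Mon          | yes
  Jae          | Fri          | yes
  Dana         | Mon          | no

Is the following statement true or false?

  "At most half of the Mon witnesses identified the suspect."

'At most half of the Mon witnesses identified the suspect' holds iff |A ∩ B| ≤ |A ∖ B|.
A (the restrictor) = {Amir, Pia, Hana, Eli, Ada, Mae, Rosa, Vic, Tariq, Quinn, Nora, Yara, Cara, Dana}, |A| = 14.
A ∩ B = {Pia, Eli, Mae, Vic, Tariq, Quinn, Yara, Cara}, so |A ∩ B| = 8.
A ∖ B = {Amir, Hana, Ada, Rosa, Nora, Dana}, so |A ∖ B| = 6.
8 > 6, so the statement is false.

False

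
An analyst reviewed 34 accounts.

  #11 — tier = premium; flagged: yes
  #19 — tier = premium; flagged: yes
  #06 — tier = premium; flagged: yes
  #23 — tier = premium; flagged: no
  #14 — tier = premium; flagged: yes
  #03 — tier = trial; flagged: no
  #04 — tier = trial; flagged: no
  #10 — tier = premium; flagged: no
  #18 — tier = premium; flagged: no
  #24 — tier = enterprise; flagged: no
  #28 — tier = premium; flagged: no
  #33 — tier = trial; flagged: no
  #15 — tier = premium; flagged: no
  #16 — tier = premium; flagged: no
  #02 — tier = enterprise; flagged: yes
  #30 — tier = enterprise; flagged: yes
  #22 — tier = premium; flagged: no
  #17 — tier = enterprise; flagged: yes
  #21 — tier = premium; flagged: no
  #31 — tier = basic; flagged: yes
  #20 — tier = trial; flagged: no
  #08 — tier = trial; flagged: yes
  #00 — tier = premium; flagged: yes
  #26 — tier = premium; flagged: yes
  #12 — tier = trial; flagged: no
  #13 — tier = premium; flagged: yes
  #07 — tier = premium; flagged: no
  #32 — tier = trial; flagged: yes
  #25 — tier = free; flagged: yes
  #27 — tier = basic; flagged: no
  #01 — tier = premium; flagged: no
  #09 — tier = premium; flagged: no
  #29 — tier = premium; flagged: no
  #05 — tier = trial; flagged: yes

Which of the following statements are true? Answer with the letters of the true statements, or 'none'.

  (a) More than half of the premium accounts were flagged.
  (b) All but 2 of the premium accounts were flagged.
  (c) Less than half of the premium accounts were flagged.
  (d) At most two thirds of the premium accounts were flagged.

|A| = 19, |A ∩ B| = 7, |A ∖ B| = 12.
(a) |A ∩ B| > |A ∖ B|: fails.
(b) |A ∖ B| = 2: fails.
(c) |A ∩ B| < |A ∖ B|: holds.
(d) |A ∩ B| / |A| ≤ 2/3: holds.

(c), (d)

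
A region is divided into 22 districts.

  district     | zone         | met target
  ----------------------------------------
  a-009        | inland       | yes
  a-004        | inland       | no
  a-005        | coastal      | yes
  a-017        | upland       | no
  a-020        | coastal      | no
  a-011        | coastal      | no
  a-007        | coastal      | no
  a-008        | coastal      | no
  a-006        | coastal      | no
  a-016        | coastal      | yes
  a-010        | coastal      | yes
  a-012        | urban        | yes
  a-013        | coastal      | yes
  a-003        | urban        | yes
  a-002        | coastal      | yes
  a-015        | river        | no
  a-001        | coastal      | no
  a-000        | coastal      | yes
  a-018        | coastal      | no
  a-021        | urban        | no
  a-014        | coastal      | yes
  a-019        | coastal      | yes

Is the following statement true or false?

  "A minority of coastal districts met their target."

The determiner here denotes the relation: |A ∩ B| < |A ∖ B|.
|A| = 15, |A ∩ B| = 8, |A ∖ B| = 7.
8 > 7, so the statement is false.

False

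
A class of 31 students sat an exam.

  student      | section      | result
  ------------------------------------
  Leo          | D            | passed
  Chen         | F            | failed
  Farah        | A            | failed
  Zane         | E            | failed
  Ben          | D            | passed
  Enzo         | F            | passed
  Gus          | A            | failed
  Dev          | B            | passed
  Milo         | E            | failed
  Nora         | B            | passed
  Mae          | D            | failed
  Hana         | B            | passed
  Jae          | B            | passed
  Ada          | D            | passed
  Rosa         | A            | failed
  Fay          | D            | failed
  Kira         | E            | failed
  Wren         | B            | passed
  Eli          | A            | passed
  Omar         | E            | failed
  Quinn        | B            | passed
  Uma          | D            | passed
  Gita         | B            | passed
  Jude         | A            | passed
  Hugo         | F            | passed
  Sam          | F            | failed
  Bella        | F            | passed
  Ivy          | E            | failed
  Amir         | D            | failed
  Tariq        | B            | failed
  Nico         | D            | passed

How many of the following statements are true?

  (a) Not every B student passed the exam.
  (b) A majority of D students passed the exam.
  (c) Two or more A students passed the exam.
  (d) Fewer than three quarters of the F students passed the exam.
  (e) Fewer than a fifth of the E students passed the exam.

5

(a) B: |A| = 8, |A ∩ B| = 7; needs A ⊄ B (|A ∖ B| ≥ 1) — true.
(b) D: |A| = 8, |A ∩ B| = 5; needs |A ∩ B| > |A ∖ B| — true.
(c) A: |A| = 5, |A ∩ B| = 2; needs |A ∩ B| ≥ 2 — true.
(d) F: |A| = 5, |A ∩ B| = 3; needs |A ∩ B| / |A| < 3/4 — true.
(e) E: |A| = 5, |A ∩ B| = 0; needs |A ∩ B| / |A| < 1/5 — true.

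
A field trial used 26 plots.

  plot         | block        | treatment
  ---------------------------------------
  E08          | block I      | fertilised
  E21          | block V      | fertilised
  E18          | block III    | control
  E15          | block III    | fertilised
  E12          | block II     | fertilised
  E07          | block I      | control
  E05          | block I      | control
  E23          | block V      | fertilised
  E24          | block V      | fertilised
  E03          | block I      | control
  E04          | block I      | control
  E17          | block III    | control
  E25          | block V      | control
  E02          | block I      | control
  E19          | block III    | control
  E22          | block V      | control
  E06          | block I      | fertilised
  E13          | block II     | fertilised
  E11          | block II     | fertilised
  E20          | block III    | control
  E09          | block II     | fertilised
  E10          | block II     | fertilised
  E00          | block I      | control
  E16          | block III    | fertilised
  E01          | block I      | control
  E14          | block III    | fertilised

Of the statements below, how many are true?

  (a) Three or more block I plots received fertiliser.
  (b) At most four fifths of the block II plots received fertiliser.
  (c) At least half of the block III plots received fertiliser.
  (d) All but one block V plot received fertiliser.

0

(a) block I: |A| = 9, |A ∩ B| = 2; needs |A ∩ B| ≥ 3 — false.
(b) block II: |A| = 5, |A ∩ B| = 5; needs |A ∩ B| / |A| ≤ 4/5 — false.
(c) block III: |A| = 7, |A ∩ B| = 3; needs |A ∩ B| ≥ |A ∖ B| — false.
(d) block V: |A| = 5, |A ∩ B| = 3; needs |A ∖ B| = 1 — false.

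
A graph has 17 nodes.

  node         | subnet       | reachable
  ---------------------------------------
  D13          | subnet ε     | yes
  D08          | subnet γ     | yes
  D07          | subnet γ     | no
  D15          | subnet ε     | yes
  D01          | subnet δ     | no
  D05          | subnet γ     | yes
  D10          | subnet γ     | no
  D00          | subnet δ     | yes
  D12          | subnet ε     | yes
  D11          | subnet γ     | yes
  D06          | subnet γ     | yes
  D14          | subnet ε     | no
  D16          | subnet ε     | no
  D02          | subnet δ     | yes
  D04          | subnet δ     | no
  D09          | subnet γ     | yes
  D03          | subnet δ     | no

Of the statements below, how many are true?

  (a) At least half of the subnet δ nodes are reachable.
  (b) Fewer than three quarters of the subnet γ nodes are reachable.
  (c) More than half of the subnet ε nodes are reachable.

(a) subnet δ: |A| = 5, |A ∩ B| = 2; needs |A ∩ B| ≥ |A ∖ B| — false.
(b) subnet γ: |A| = 7, |A ∩ B| = 5; needs |A ∩ B| / |A| < 3/4 — true.
(c) subnet ε: |A| = 5, |A ∩ B| = 3; needs |A ∩ B| > |A ∖ B| — true.

2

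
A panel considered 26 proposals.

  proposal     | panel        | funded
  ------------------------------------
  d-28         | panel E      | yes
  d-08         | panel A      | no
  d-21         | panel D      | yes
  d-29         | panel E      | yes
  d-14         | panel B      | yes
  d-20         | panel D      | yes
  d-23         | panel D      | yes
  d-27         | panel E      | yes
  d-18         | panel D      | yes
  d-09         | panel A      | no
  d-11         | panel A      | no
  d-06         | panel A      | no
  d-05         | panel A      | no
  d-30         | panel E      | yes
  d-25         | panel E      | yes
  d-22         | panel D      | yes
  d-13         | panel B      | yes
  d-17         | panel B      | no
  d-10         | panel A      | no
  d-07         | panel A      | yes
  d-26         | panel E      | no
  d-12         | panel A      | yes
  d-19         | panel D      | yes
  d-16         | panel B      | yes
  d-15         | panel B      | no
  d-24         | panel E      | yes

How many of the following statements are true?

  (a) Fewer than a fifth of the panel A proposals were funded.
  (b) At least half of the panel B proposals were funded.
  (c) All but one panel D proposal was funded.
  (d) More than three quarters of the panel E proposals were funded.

2

(a) panel A: |A| = 8, |A ∩ B| = 2; needs |A ∩ B| / |A| < 1/5 — false.
(b) panel B: |A| = 5, |A ∩ B| = 3; needs |A ∩ B| ≥ |A ∖ B| — true.
(c) panel D: |A| = 6, |A ∩ B| = 6; needs |A ∖ B| = 1 — false.
(d) panel E: |A| = 7, |A ∩ B| = 6; needs |A ∩ B| / |A| > 3/4 — true.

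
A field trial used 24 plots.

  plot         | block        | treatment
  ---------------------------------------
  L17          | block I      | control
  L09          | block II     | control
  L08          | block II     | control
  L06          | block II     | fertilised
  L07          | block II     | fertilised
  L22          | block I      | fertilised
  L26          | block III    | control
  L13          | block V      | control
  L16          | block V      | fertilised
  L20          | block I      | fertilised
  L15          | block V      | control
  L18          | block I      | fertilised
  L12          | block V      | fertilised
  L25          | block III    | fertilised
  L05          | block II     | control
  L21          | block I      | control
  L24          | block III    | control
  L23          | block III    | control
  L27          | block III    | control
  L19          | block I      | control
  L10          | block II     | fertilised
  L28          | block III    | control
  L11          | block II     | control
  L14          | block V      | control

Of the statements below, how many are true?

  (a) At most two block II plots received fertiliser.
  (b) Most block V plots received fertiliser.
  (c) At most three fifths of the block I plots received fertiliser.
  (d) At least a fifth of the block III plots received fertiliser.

(a) block II: |A| = 7, |A ∩ B| = 3; needs |A ∩ B| ≤ 2 — false.
(b) block V: |A| = 5, |A ∩ B| = 2; needs |A ∩ B| > |A ∖ B| — false.
(c) block I: |A| = 6, |A ∩ B| = 3; needs |A ∩ B| / |A| ≤ 3/5 — true.
(d) block III: |A| = 6, |A ∩ B| = 1; needs |A ∩ B| / |A| ≥ 1/5 — false.

1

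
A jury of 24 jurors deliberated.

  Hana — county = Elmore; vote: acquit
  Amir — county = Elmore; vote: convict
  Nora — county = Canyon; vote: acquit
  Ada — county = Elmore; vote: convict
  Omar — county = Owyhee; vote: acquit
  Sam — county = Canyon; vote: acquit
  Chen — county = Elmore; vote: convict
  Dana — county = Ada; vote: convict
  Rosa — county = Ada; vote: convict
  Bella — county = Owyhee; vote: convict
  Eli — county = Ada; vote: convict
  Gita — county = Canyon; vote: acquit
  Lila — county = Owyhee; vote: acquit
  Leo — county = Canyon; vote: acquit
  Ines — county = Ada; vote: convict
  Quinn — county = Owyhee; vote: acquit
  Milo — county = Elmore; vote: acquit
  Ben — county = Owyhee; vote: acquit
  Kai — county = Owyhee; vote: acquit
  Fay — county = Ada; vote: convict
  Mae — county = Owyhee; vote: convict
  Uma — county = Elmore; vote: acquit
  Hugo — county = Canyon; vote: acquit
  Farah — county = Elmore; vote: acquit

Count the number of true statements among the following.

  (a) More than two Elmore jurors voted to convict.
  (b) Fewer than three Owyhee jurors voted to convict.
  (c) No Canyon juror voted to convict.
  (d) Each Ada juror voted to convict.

4

(a) Elmore: |A| = 7, |A ∩ B| = 3; needs |A ∩ B| > 2 — true.
(b) Owyhee: |A| = 7, |A ∩ B| = 2; needs |A ∩ B| < 3 — true.
(c) Canyon: |A| = 5, |A ∩ B| = 0; needs A ∩ B = ∅ (|A ∩ B| = 0) — true.
(d) Ada: |A| = 5, |A ∩ B| = 5; needs A ⊆ B, i.e. every element of A is in B (|A ∖ B| = 0) — true.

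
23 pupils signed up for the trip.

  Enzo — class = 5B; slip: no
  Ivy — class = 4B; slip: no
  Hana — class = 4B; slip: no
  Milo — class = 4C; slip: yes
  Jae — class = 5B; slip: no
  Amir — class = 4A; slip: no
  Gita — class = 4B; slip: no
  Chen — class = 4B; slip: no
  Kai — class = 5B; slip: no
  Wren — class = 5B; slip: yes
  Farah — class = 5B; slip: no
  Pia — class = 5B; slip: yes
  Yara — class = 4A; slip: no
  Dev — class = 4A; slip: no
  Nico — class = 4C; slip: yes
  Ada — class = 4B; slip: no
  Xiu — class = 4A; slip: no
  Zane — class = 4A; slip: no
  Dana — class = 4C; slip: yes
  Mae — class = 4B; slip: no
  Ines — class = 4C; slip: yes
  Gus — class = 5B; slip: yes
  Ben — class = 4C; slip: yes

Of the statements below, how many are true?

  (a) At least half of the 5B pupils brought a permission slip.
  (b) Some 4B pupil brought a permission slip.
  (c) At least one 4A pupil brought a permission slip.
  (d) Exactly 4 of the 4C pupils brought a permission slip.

(a) 5B: |A| = 7, |A ∩ B| = 3; needs |A ∩ B| ≥ |A ∖ B| — false.
(b) 4B: |A| = 6, |A ∩ B| = 0; needs A ∩ B ≠ ∅ (|A ∩ B| ≥ 1) — false.
(c) 4A: |A| = 5, |A ∩ B| = 0; needs A ∩ B ≠ ∅ (|A ∩ B| ≥ 1) — false.
(d) 4C: |A| = 5, |A ∩ B| = 5; needs |A ∩ B| = 4 — false.

0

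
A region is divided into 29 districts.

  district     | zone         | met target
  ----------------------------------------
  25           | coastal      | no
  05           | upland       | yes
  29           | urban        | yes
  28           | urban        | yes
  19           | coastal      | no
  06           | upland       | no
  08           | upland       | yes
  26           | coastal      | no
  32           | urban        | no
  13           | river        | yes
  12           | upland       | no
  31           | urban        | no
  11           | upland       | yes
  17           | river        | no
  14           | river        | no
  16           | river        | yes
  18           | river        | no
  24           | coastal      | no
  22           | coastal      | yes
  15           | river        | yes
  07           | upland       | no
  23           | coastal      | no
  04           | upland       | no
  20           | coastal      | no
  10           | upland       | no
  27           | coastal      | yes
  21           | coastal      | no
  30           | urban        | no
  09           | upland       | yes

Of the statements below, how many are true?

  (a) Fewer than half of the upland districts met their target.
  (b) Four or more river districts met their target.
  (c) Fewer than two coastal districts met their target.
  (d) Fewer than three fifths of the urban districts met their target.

2

(a) upland: |A| = 9, |A ∩ B| = 4; needs |A ∩ B| < |A ∖ B| — true.
(b) river: |A| = 6, |A ∩ B| = 3; needs |A ∩ B| ≥ 4 — false.
(c) coastal: |A| = 9, |A ∩ B| = 2; needs |A ∩ B| < 2 — false.
(d) urban: |A| = 5, |A ∩ B| = 2; needs |A ∩ B| / |A| < 3/5 — true.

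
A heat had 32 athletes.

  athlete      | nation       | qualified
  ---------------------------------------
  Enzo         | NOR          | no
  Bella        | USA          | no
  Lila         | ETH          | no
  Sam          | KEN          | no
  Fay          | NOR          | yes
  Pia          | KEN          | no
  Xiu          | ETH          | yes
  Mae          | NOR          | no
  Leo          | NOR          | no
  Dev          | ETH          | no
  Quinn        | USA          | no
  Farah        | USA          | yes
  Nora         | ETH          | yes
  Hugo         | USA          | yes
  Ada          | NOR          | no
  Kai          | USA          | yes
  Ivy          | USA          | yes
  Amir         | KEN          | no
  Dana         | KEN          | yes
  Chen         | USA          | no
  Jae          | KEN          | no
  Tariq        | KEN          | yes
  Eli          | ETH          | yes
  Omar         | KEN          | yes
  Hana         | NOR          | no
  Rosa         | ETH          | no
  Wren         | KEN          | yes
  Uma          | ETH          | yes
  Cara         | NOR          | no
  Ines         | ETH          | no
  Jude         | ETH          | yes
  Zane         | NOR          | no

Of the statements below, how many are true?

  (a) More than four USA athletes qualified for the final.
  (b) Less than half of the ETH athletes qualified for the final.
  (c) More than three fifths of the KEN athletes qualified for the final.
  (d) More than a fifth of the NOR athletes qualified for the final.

0

(a) USA: |A| = 7, |A ∩ B| = 4; needs |A ∩ B| > 4 — false.
(b) ETH: |A| = 9, |A ∩ B| = 5; needs |A ∩ B| < |A ∖ B| — false.
(c) KEN: |A| = 8, |A ∩ B| = 4; needs |A ∩ B| / |A| > 3/5 — false.
(d) NOR: |A| = 8, |A ∩ B| = 1; needs |A ∩ B| / |A| > 1/5 — false.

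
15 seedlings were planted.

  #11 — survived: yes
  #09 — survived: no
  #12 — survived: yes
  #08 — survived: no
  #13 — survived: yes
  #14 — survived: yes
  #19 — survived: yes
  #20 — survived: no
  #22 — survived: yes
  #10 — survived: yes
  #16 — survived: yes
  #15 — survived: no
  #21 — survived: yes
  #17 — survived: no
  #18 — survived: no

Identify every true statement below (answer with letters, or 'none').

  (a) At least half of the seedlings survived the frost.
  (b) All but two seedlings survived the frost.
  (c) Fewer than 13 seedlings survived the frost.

|A| = 15, |A ∩ B| = 9, |A ∖ B| = 6.
(a) |A ∩ B| ≥ |A ∖ B|: holds.
(b) |A ∖ B| = 2: fails.
(c) |A ∩ B| < 13: holds.

(a), (c)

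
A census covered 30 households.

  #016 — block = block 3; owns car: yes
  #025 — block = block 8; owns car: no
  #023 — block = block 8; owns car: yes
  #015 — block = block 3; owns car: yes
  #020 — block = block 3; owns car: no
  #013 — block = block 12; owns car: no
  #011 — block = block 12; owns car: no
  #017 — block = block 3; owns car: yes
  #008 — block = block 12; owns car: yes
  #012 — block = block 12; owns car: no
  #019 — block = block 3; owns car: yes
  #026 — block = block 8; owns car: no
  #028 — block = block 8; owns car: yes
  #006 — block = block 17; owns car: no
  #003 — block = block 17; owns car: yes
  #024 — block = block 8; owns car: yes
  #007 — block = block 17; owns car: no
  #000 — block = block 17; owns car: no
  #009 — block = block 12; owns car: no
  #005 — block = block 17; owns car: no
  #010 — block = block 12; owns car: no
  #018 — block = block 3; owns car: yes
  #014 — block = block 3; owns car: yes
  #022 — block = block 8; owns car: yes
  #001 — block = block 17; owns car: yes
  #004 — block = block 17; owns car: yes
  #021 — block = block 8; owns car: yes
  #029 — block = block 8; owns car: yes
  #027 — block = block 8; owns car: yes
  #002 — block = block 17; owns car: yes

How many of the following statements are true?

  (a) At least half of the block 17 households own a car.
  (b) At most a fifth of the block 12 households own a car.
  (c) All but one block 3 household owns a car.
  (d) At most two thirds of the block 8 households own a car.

3

(a) block 17: |A| = 8, |A ∩ B| = 4; needs |A ∩ B| ≥ |A ∖ B| — true.
(b) block 12: |A| = 6, |A ∩ B| = 1; needs |A ∩ B| / |A| ≤ 1/5 — true.
(c) block 3: |A| = 7, |A ∩ B| = 6; needs |A ∖ B| = 1 — true.
(d) block 8: |A| = 9, |A ∩ B| = 7; needs |A ∩ B| / |A| ≤ 2/3 — false.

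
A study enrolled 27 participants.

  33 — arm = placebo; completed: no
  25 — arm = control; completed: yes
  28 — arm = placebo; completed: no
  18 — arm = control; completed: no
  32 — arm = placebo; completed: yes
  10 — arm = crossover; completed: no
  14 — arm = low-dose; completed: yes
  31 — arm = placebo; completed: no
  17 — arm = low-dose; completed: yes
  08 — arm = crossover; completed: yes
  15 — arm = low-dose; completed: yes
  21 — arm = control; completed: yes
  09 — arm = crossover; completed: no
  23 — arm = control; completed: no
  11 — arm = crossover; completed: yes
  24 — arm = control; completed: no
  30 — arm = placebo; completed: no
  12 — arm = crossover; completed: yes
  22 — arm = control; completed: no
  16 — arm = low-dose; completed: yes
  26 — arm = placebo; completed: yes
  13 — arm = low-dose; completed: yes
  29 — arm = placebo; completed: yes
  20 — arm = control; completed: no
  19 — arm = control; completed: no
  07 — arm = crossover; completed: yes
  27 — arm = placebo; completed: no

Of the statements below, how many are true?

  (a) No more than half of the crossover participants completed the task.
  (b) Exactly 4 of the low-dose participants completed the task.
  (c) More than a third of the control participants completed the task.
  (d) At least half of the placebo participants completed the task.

0

(a) crossover: |A| = 6, |A ∩ B| = 4; needs |A ∩ B| ≤ |A ∖ B| — false.
(b) low-dose: |A| = 5, |A ∩ B| = 5; needs |A ∩ B| = 4 — false.
(c) control: |A| = 8, |A ∩ B| = 2; needs |A ∩ B| / |A| > 1/3 — false.
(d) placebo: |A| = 8, |A ∩ B| = 3; needs |A ∩ B| ≥ |A ∖ B| — false.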